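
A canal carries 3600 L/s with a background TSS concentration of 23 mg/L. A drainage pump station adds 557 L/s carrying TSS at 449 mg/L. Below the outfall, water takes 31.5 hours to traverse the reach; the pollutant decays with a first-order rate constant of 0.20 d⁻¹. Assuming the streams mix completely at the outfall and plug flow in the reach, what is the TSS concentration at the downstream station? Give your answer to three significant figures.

61.6 mg/L

Mixed concentration C = ΣQC/ΣQ = (3600·23.00 + 557.0·449.0) / 4157 = 332900/4157 = 80.08 mg/L.
Applying C = C₀e^(−kt): 80.08 × 0.7691 = 61.59 mg/L.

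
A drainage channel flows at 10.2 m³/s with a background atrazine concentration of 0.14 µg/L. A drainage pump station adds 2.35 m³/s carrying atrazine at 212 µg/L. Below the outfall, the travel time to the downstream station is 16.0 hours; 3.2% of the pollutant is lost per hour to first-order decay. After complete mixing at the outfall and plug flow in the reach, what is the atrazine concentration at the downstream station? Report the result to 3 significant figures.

Flow-weighted average: C = (10.20·0.1400 + 2.350·212.0) / 12.55 = 499.6/12.55 = 39.81 µg/L.
3.2%/h lost → k = −ln(1 − 0.032) = 0.03252 h⁻¹.
Decay over the reach: 39.81·exp(−kt) = 39.81·0.5943 = 23.66 µg/L.

23.7 µg/L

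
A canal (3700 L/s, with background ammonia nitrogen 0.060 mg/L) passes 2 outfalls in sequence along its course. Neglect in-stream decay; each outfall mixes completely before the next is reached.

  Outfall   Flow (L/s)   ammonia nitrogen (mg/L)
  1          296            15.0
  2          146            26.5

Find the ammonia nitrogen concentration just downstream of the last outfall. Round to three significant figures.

2.06 mg/L

Outfall 1: combined Q = 3996 L/s; C = (3700·0.06000 + 296.0·15.00)/3996 = 1.167 mg/L.
Outfall 2: combined Q = 4142 L/s; C = (3996·1.167 + 146.0·26.50)/4142 = 2.060 mg/L.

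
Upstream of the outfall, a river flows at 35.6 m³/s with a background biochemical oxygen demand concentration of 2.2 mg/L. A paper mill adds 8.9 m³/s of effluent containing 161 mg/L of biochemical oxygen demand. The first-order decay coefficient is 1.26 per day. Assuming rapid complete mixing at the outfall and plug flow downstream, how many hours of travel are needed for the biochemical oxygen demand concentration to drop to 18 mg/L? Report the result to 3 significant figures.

Flow-weighted average: C = (35.60·2.200 + 8.900·161.0) / 44.50 = 1511/44.50 = 33.96 mg/L.
33.96·exp(−k·t) = 18 → t = ln(33.96/18)/k = 43530 s = 12.09 h.

12.1 h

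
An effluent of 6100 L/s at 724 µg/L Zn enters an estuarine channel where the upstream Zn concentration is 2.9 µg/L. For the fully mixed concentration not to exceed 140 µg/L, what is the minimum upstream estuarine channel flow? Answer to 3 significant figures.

Set C_mix = 140: (Q·2.900 + 6100·724.0) / (Q + 6100) = 140
→ Q = 6100·(724.0 − 140)/(140 − 2.900) = 25980 L/s.

26000 L/s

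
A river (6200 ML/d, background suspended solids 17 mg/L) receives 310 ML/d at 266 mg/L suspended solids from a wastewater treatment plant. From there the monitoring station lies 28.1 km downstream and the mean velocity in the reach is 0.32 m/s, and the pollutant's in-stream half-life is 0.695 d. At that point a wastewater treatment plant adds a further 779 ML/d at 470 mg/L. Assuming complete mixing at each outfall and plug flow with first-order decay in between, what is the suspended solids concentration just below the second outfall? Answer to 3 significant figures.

Flow-weighted average: C = (6200·17.00 + 310.0·266.0) / 6510 = 187900/6510 = 28.86 mg/L; combined flow 6510 ML/d.
Travel time t = 28.1·1000 / 0.32 = 87810 s = 24.39 h.
Half-life 0.695 d → k = ln 2 / 0.695 = 0.9973 d⁻¹.
First-order decay: C = 28.86·exp(−k·t) = 28.86·0.3629 = 10.47 mg/L.
At the second outfall, C = (6510·10.47 + 779.0·470.0) / (6510 + 779.0) = 59.58 mg/L.

59.6 mg/L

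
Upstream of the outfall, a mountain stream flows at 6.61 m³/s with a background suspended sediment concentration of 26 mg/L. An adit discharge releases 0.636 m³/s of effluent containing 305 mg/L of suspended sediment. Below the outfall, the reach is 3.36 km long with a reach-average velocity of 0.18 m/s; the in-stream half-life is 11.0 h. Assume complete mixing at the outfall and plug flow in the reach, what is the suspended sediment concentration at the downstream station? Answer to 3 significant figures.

36.4 mg/L

Flow-weighted average: C = (6.610·26.00 + 0.6360·305.0) / 7.246 = 365.8/7.246 = 50.49 mg/L.
Travel time t = 3.36·1000 / 0.18 = 18670 s = 5.185 h.
Half-life 11.0 h → k = ln 2 / 11.0 = 0.06301 h⁻¹ = 1.512 d⁻¹.
After decay, C = 50.49 × e^(−kt) = 50.49 × 0.7213 = 36.42 mg/L.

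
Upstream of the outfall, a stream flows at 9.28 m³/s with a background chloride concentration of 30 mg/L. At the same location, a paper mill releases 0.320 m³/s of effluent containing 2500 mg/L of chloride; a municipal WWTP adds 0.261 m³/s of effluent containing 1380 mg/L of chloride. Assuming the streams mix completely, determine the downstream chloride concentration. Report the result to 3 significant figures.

Mass balance: C = (9.280·30.00 + 0.3200·2500 + 0.2610·1380) / 9.861 = 1439/9.861 = 145.9 mg/L.

146 mg/L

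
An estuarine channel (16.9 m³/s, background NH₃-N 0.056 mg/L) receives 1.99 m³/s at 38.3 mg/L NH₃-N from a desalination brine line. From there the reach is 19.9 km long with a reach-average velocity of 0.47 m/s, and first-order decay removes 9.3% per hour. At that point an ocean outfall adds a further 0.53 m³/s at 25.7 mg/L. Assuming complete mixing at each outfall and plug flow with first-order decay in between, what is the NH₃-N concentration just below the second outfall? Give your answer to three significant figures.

1.96 mg/L

Flow-weighted average: C = (16.90·0.05600 + 1.990·38.30) / 18.89 = 77.16/18.89 = 4.085 mg/L; combined flow 18.89 m³/s.
Travel time t = 19.9·1000 / 0.47 = 42340 s = 11.76 h.
9.3%/h lost → k = −ln(1 − 0.093) = 0.09761 h⁻¹.
After decay, C = 4.085 × e^(−kt) = 4.085 × 0.3173 = 1.296 mg/L.
Second outfall: C = (18.89·1.296 + 0.5300·25.70)/19.42 = 1.962 mg/L.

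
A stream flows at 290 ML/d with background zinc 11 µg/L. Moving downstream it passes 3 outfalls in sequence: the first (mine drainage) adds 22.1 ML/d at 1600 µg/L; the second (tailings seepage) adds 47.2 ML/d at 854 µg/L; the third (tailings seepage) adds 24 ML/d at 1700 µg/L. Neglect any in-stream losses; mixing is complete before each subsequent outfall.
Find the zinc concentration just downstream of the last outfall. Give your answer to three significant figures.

312 µg/L

Below outfall 1: Q → 312.1 ML/d, C = (290.0·11.00 + 22.10·1600)/312.1 = 123.5 µg/L.
Below outfall 2: Q → 359.3 ML/d, C = (312.1·123.5 + 47.20·854.0)/359.3 = 219.5 µg/L.
Below outfall 3: Q → 383.3 ML/d, C = (359.3·219.5 + 24.00·1700)/383.3 = 312.2 µg/L.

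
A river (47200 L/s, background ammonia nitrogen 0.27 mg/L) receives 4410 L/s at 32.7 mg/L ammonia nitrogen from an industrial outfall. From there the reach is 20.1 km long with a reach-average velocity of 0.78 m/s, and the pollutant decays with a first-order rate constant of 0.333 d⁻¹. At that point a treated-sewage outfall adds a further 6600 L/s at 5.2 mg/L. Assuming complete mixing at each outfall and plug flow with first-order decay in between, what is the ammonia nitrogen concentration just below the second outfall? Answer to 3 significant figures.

Conservation of mass: C = (47200·0.2700 + 4410·32.70) / 51610 = 157000/51610 = 3.041 mg/L; combined flow 51610 L/s.
Travel time t = 20.1·1000 / 0.78 = 25770 s = 7.158 h.
Applying C = C₀e^(−kt): 3.041 × 0.9055 = 2.754 mg/L.
At the second outfall, C = (51610·2.754 + 6600·5.200) / (51610 + 6600) = 3.031 mg/L.

3.03 mg/L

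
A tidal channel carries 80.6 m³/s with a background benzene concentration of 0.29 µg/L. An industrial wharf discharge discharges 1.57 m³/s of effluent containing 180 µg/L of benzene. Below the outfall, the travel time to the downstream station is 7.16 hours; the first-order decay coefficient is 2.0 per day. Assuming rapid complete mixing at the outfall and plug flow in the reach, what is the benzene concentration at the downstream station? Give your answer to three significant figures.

2.05 µg/L

Mixed concentration C = ΣQC/ΣQ = (80.60·0.2900 + 1.570·180.0) / 82.17 = 306.0/82.17 = 3.724 µg/L.
Applying C = C₀e^(−kt): 3.724 × 0.5506 = 2.050 µg/L.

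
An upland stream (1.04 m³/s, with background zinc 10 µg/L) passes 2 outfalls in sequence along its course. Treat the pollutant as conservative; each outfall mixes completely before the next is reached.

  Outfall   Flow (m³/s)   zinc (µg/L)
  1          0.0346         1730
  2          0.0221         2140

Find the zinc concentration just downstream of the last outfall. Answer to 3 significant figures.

Below outfall 1: Q → 1.075 m³/s, C = (1.040·10.00 + 0.03460·1730)/1.075 = 65.38 µg/L.
Below outfall 2: Q → 1.097 m³/s, C = (1.075·65.38 + 0.02210·2140)/1.097 = 107.2 µg/L.

107 µg/L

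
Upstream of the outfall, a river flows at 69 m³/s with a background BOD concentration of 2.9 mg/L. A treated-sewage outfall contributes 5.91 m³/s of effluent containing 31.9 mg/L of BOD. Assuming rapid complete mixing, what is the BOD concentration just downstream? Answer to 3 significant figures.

After mixing, C = (69.00·2.900 + 5.910·31.90) / 74.91 = 388.6/74.91 = 5.188 mg/L.

5.19 mg/L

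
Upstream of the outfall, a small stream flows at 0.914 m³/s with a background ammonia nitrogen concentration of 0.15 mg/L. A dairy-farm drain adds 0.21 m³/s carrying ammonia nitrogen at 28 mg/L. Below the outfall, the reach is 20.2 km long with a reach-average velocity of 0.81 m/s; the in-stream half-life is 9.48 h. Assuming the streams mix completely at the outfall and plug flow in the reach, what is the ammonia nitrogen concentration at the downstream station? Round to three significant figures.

Mass balance: C = (0.9140·0.1500 + 0.2100·28.00) / 1.124 = 6.017/1.124 = 5.353 mg/L.
Travel time t = 20.2·1000 / 0.81 = 24940 s = 6.927 h.
Half-life 9.48 h → k = ln 2 / 9.48 = 0.07312 h⁻¹ = 1.755 d⁻¹.
First-order decay: C = 5.353·exp(−k·t) = 5.353·0.6026 = 3.226 mg/L.

3.23 mg/L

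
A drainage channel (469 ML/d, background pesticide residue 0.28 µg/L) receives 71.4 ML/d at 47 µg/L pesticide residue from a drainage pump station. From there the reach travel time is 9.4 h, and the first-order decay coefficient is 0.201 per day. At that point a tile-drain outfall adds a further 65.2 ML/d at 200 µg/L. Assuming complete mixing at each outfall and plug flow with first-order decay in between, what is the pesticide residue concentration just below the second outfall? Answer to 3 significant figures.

Conservation of mass: C = (469.0·0.2800 + 71.40·47.00) / 540.4 = 3487/540.4 = 6.453 µg/L; combined flow 540.4 ML/d.
First-order decay: C = 6.453·exp(−k·t) = 6.453·0.9243 = 5.964 µg/L.
At the second outfall, C = (540.4·5.964 + 65.20·200.0) / (540.4 + 65.20) = 26.85 µg/L.

26.9 µg/L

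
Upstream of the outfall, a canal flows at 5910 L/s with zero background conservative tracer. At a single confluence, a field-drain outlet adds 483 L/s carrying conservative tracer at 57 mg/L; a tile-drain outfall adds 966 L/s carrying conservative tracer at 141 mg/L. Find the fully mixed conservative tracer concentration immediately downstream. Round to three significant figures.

Conservation of mass: C = (5910·0 + 483.0·57.00 + 966.0·141.0) / 7359 = 163700/7359 = 22.25 mg/L.

22.2 mg/L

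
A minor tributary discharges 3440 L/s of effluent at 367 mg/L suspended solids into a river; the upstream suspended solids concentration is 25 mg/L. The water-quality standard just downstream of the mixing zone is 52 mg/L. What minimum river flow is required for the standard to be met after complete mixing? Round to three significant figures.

40100 L/s

Set C_mix = 52: (Q·25.00 + 3440·367.0) / (Q + 3440) = 52
→ Q = 3440·(367.0 − 52)/(52 − 25.00) = 40130 L/s.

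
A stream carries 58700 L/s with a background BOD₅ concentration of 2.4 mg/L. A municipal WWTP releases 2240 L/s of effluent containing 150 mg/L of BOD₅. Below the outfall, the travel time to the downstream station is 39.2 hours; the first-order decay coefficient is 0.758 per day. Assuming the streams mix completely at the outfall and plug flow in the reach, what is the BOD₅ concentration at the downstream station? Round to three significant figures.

Flow-weighted average: C = (58700·2.400 + 2240·150.0) / 60940 = 476900/60940 = 7.825 mg/L.
Applying C = C₀e^(−kt): 7.825 × 0.2899 = 2.269 mg/L.

2.27 mg/L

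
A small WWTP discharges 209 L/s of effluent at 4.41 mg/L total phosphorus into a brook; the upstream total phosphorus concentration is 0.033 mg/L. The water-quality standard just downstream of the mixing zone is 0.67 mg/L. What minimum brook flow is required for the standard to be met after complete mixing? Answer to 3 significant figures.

Set C_mix = 0.67: (Q·0.03300 + 209.0·4.410) / (Q + 209.0) = 0.67
→ Q = 209.0·(4.410 − 0.67)/(0.67 − 0.03300) = 1227 L/s.

1230 L/s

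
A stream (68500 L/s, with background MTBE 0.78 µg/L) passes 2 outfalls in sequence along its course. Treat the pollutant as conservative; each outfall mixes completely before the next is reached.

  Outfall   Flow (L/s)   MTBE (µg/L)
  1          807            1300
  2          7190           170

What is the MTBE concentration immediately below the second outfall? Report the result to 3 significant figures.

30.4 µg/L

Outfall 1: combined Q = 69310 L/s; C = (68500·0.7800 + 807.0·1300)/69310 = 15.91 µg/L.
Outfall 2: combined Q = 76500 L/s; C = (69310·15.91 + 7190·170.0)/76500 = 30.39 µg/L.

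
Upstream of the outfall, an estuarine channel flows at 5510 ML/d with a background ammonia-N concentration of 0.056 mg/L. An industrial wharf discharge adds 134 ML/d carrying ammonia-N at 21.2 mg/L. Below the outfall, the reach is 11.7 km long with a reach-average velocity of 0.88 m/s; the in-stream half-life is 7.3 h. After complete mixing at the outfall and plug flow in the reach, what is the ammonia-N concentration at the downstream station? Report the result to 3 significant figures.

0.393 mg/L

Mass balance: C = (5510·0.05600 + 134.0·21.20) / 5644 = 3149/5644 = 0.5580 mg/L.
Travel time t = 11.7·1000 / 0.88 = 13300 s = 3.693 h.
Half-life 7.3 h → k = ln 2 / 7.3 = 0.09495 h⁻¹ = 2.279 d⁻¹.
Decay over the reach: 0.5580·exp(−kt) = 0.5580·0.7042 = 0.3930 mg/L.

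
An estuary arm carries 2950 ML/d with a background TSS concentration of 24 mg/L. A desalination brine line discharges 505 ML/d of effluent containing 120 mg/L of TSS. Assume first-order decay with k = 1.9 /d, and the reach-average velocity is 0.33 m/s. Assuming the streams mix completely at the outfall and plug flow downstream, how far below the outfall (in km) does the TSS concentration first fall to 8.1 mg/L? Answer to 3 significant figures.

23.2 km

Conservation of mass: C = (2950·24.00 + 505.0·120.0) / 3455 = 131400/3455 = 38.03 mg/L.
Set 38.03·exp(−k·t) = 8.1 → t = ln(38.03/8.1)/k = 70330 s = 19.54 h.
Distance = v·t = 0.33·70330 = 23210 m = 23.21 km.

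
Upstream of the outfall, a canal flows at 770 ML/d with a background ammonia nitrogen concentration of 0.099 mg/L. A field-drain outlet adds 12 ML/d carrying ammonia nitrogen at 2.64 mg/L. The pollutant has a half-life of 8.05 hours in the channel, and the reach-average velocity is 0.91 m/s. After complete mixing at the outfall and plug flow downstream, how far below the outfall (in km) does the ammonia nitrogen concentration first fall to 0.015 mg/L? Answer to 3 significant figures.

Conservation of mass: C = (770.0·0.09900 + 12.00·2.640) / 782.0 = 107.9/782.0 = 0.1380 mg/L.
Half-life 8.05 h → k = ln 2 / 8.05 = 0.08611 h⁻¹ = 2.067 d⁻¹.
Set 0.1380·exp(−k·t) = 0.015 → t = ln(0.1380/0.015)/k = 92780 s = 25.77 h.
Distance = v·t = 0.91·92780 = 84430 m = 84.43 km.

84.4 km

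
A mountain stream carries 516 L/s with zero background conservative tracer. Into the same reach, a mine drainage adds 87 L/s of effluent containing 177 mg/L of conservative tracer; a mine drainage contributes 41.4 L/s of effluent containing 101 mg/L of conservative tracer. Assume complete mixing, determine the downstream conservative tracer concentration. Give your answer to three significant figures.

30.4 mg/L

Conservation of mass: C = (516.0·0 + 87.00·177.0 + 41.40·101.0) / 644.4 = 19580/644.4 = 30.39 mg/L.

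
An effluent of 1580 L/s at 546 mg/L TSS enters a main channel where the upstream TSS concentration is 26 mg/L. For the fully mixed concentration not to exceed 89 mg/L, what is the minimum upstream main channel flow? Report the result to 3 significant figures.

Set C_mix = 89: (Q·26.00 + 1580·546.0) / (Q + 1580) = 89
→ Q = 1580·(546.0 − 89)/(89 − 26.00) = 11460 L/s.

11500 L/s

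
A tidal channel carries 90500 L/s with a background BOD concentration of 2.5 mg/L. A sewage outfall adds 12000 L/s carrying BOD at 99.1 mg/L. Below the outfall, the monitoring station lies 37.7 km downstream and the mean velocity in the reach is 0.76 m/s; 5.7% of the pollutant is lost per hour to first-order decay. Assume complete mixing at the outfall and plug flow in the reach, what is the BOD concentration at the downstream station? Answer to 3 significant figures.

6.15 mg/L

After mixing, C = (90500·2.500 + 12000·99.10) / 102500 = 1415000/102500 = 13.81 mg/L.
Travel time t = 37.7·1000 / 0.76 = 49610 s = 13.78 h.
5.7%/h lost → k = −ln(1 − 0.057) = 0.05869 h⁻¹.
After decay, C = 13.81 × e^(−kt) = 13.81 × 0.4454 = 6.151 mg/L.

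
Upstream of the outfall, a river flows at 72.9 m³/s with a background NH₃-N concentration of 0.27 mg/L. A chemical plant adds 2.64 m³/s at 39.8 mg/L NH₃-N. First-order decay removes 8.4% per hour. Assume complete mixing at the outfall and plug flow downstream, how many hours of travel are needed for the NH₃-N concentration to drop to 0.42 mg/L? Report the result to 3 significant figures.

15.6 h

Mass balance: C = (72.90·0.2700 + 2.640·39.80) / 75.54 = 124.8/75.54 = 1.652 mg/L.
8.4%/h lost → k = −ln(1 − 0.084) = 0.08774 h⁻¹.
1.652·exp(−k·t) = 0.42 → t = ln(1.652/0.42)/k = 56180 s = 15.61 h.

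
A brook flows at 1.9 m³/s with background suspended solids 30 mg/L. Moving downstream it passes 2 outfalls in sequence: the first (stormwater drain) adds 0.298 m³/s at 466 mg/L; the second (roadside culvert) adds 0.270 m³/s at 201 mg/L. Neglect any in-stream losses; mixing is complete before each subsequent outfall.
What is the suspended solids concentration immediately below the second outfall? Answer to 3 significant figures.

Below outfall 1: Q → 2.198 m³/s, C = (1.900·30.00 + 0.2980·466.0)/2.198 = 89.11 mg/L.
Below outfall 2: Q → 2.468 m³/s, C = (2.198·89.11 + 0.2700·201.0)/2.468 = 101.4 mg/L.

101 mg/L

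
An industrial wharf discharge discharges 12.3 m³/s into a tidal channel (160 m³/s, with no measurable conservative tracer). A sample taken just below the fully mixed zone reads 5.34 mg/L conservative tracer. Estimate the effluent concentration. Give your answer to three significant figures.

Mass balance: 160.0·0 + 12.30·Cₑ = 172.3·5.340
→ Cₑ = (172.3·5.340 − 160.0·0) / 12.30 = 74.80 mg/L.

74.8 mg/L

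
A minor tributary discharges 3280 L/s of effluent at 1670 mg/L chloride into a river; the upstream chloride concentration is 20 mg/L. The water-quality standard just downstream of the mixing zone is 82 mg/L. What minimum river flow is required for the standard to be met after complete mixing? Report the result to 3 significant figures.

84000 L/s

Set C_mix = 82: (Q·20.00 + 3280·1670) / (Q + 3280) = 82
→ Q = 3280·(1670 − 82)/(82 − 20.00) = 84010 L/s.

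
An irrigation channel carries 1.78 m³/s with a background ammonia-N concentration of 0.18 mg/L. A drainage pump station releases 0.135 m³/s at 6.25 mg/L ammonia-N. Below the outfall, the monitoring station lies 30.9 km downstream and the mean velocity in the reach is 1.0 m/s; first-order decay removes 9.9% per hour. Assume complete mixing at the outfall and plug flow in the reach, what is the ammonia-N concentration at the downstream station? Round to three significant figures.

Conservation of mass: C = (1.780·0.1800 + 0.1350·6.250) / 1.915 = 1.164/1.915 = 0.6079 mg/L.
Travel time t = 30.9·1000 / 1.0 = 30900 s = 8.583 h.
9.9%/h lost → k = −ln(1 − 0.099) = 0.1043 h⁻¹.
Applying C = C₀e^(−kt): 0.6079 × 0.4087 = 0.2484 mg/L.

0.248 mg/L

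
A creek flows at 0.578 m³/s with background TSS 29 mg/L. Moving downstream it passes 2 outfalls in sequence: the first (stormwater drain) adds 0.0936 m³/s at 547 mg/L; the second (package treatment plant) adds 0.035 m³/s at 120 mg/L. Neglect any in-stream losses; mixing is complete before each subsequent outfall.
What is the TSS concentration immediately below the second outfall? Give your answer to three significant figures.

102 mg/L

Below outfall 1: Q → 0.6716 m³/s, C = (0.5780·29.00 + 0.09360·547.0)/0.6716 = 101.2 mg/L.
Below outfall 2: Q → 0.7066 m³/s, C = (0.6716·101.2 + 0.03500·120.0)/0.7066 = 102.1 mg/L.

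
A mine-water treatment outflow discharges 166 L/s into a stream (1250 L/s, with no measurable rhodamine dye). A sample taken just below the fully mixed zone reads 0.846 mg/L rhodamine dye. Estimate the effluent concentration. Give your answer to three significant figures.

7.22 mg/L

Mass balance: 1250·0 + 166.0·Cₑ = 1416·0.8460
→ Cₑ = (1416·0.8460 − 1250·0) / 166.0 = 7.216 mg/L.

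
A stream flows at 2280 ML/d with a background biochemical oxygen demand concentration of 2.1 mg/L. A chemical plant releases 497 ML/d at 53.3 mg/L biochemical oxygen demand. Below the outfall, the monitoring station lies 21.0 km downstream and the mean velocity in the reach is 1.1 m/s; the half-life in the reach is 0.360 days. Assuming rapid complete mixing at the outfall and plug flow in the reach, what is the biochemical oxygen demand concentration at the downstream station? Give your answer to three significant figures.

7.36 mg/L

Mixed concentration C = ΣQC/ΣQ = (2280·2.100 + 497.0·53.30) / 2777 = 31280/2777 = 11.26 mg/L.
Travel time t = 21.0·1000 / 1.1 = 19090 s = 5.303 h.
Half-life 0.360 d → k = ln 2 / 0.360 = 1.925 d⁻¹.
First-order decay: C = 11.26·exp(−k·t) = 11.26·0.6535 = 7.360 mg/L.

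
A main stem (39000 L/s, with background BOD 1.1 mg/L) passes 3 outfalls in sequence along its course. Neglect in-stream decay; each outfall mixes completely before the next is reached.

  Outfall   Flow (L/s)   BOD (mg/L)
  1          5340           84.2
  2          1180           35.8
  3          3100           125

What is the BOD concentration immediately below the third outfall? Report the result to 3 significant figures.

Below outfall 1: Q → 44340 L/s, C = (39000·1.100 + 5340·84.20)/44340 = 11.11 mg/L.
Below outfall 2: Q → 45520 L/s, C = (44340·11.11 + 1180·35.80)/45520 = 11.75 mg/L.
Below outfall 3: Q → 48620 L/s, C = (45520·11.75 + 3100·125.0)/48620 = 18.97 mg/L.

19.0 mg/L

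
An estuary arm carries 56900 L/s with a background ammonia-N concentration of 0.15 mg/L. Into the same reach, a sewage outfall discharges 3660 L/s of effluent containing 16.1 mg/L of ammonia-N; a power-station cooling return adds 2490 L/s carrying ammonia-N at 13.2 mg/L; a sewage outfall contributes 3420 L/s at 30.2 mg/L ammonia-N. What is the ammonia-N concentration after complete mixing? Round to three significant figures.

Conservation of mass: C = (56900·0.1500 + 3660·16.10 + 2490·13.20 + 3420·30.20) / 66470 = 203600/66470 = 3.063 mg/L.

3.06 mg/L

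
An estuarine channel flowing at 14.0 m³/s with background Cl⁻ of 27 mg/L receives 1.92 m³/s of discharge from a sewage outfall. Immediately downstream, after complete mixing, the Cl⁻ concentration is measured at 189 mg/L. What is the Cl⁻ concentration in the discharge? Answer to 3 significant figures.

Mass balance: 14.00·27.00 + 1.920·Cₑ = 15.92·189.0
→ Cₑ = (15.92·189.0 − 14.00·27.00) / 1.920 = 1370 mg/L.

1370 mg/L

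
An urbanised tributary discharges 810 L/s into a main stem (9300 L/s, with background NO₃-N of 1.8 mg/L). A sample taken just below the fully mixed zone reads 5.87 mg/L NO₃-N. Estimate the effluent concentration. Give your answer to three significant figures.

Mass balance: 9300·1.800 + 810.0·Cₑ = 10110·5.870
→ Cₑ = (10110·5.870 − 9300·1.800) / 810.0 = 52.60 mg/L.

52.6 mg/L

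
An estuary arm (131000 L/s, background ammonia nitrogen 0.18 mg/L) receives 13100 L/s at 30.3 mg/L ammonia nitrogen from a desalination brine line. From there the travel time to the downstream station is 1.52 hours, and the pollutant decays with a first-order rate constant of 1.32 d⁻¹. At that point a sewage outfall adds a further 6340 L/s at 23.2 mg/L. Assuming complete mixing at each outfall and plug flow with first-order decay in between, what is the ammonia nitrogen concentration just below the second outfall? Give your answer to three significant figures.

3.55 mg/L

Flow-weighted average: C = (131000·0.1800 + 13100·30.30) / 144100 = 420500/144100 = 2.918 mg/L; combined flow 144100 L/s.
After decay, C = 2.918 × e^(−kt) = 2.918 × 0.9198 = 2.684 mg/L.
At the second outfall, C = (144100·2.684 + 6340·23.20) / (144100 + 6340) = 3.549 mg/L.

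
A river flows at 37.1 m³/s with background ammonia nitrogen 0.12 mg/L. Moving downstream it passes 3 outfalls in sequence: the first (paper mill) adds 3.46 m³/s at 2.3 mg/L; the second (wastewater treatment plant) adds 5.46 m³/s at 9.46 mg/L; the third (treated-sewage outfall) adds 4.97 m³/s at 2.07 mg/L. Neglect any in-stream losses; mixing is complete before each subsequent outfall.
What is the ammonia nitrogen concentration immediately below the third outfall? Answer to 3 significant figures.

1.46 mg/L

Outfall 1: combined Q = 40.56 m³/s; C = (37.10·0.1200 + 3.460·2.300)/40.56 = 0.3060 mg/L.
Outfall 2: combined Q = 46.02 m³/s; C = (40.56·0.3060 + 5.460·9.460)/46.02 = 1.392 mg/L.
Outfall 3: combined Q = 50.99 m³/s; C = (46.02·1.392 + 4.970·2.070)/50.99 = 1.458 mg/L.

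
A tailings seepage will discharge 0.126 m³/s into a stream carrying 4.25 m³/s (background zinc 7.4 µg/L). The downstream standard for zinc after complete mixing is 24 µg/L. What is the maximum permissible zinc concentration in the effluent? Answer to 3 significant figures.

At the limit, (Qr·Cr + Qe·Cₑ)/(Qr + Qe) = 24:
Cₑ = (4.376·24 − 4.250·7.400) / 0.1260 = 583.9 µg/L.

584 µg/L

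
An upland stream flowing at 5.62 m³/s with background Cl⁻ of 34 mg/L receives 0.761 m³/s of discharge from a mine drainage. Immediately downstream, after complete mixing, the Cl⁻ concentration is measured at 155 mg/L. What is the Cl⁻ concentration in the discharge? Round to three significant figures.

Mass balance: 5.620·34.00 + 0.7610·Cₑ = 6.381·155.0
→ Cₑ = (6.381·155.0 − 5.620·34.00) / 0.7610 = 1049 mg/L.

1050 mg/L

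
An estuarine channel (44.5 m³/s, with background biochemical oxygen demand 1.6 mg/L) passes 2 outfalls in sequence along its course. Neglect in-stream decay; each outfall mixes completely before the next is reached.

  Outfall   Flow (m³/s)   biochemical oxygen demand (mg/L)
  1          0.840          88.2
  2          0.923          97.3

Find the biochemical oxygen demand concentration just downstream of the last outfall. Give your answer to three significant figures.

5.08 mg/L

Outfall 1: combined Q = 45.34 m³/s; C = (44.50·1.600 + 0.8400·88.20)/45.34 = 3.204 mg/L.
Outfall 2: combined Q = 46.26 m³/s; C = (45.34·3.204 + 0.9230·97.30)/46.26 = 5.082 mg/L.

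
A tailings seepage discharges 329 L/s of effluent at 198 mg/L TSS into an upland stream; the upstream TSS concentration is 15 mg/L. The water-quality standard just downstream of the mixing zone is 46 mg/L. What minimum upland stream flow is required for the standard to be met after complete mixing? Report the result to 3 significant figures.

Set C_mix = 46: (Q·15.00 + 329.0·198.0) / (Q + 329.0) = 46
→ Q = 329.0·(198.0 − 46)/(46 − 15.00) = 1613 L/s.

1610 L/s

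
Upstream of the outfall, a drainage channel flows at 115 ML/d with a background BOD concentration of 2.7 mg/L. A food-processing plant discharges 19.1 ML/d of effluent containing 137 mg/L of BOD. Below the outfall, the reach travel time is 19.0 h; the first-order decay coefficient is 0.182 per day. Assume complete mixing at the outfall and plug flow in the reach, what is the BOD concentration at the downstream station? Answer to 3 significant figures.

18.9 mg/L

Mass balance: C = (115.0·2.700 + 19.10·137.0) / 134.1 = 2927/134.1 = 21.83 mg/L.
Applying C = C₀e^(−kt): 21.83 × 0.8658 = 18.90 mg/L.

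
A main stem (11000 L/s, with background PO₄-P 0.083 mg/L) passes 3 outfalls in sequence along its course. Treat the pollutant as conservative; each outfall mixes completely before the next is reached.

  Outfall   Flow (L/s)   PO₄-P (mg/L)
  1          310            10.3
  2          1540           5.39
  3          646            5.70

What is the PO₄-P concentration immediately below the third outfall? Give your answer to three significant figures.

After outfall 1: Q = 11000 + 310.0 = 11310 L/s; C = (11000·0.08300 + 310.0·10.30)/11310 = 0.3630 mg/L.
After outfall 2: Q = 11310 + 1540 = 12850 L/s; C = (11310·0.3630 + 1540·5.390)/12850 = 0.9655 mg/L.
After outfall 3: Q = 12850 + 646.0 = 13500 L/s; C = (12850·0.9655 + 646.0·5.700)/13500 = 1.192 mg/L.

1.19 mg/L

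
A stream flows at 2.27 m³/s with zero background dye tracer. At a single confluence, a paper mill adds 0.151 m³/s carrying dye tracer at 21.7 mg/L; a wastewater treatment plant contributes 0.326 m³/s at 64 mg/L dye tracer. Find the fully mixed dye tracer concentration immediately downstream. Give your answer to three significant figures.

Flow-weighted average: C = (2.270·0 + 0.1510·21.70 + 0.3260·64.00) / 2.747 = 24.14/2.747 = 8.788 mg/L.

8.79 mg/L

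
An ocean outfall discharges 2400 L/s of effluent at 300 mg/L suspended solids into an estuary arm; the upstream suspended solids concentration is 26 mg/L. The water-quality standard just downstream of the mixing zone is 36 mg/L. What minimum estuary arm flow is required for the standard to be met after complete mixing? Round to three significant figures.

63400 L/s

Set C_mix = 36: (Q·26.00 + 2400·300.0) / (Q + 2400) = 36
→ Q = 2400·(300.0 − 36)/(36 − 26.00) = 63360 L/s.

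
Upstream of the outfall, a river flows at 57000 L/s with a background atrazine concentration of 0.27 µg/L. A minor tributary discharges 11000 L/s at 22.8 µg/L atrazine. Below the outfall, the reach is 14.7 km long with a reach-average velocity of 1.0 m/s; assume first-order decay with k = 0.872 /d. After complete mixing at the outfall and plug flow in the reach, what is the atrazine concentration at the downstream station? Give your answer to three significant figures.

After mixing, C = (57000·0.2700 + 11000·22.80) / 68000 = 266200/68000 = 3.915 µg/L.
Travel time t = 14.7·1000 / 1.0 = 14700 s = 4.083 h.
Decay over the reach: 3.915·exp(−kt) = 3.915·0.8621 = 3.375 µg/L.

3.37 µg/L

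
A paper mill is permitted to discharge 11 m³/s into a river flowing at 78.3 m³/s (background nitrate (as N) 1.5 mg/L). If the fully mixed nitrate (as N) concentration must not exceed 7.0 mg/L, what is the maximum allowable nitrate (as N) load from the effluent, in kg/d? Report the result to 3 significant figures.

Mass balance at the limit: 78.30·1.500 + 11.00·Cₑ = 89.30·7.0 → Cₑ = 46.15 mg/L.
Load = 11.00 m³/s × 46.15 g/m³ × 86 400 s/d = 43860 kg/d.

43900 kg/d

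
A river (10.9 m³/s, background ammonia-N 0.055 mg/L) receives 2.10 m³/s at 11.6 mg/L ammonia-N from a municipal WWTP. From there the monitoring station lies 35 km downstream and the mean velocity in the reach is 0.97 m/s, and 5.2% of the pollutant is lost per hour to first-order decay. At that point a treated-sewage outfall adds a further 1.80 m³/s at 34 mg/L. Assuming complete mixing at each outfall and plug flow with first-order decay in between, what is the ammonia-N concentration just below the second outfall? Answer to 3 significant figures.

5.12 mg/L

Conservation of mass: C = (10.90·0.05500 + 2.100·11.60) / 13.00 = 24.96/13.00 = 1.920 mg/L; combined flow 13.00 m³/s.
Travel time t = 35·1000 / 0.97 = 36080 s = 10.02 h.
5.2%/h lost → k = −ln(1 − 0.052) = 0.05340 h⁻¹.
Applying C = C₀e^(−kt): 1.920 × 0.5855 = 1.124 mg/L.
At the second outfall, C = (13.00·1.124 + 1.800·34.00) / (13.00 + 1.800) = 5.123 mg/L.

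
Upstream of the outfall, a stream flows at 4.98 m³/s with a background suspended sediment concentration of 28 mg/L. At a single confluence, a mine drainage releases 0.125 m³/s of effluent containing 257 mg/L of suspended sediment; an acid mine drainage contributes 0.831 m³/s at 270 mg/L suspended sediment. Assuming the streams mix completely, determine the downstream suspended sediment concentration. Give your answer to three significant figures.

66.7 mg/L

Mass balance: C = (4.980·28.00 + 0.1250·257.0 + 0.8310·270.0) / 5.936 = 395.9/5.936 = 66.70 mg/L.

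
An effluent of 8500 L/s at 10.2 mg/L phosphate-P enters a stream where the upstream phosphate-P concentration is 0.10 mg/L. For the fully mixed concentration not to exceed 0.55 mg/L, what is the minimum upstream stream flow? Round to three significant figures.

182000 L/s

Set C_mix = 0.55: (Q·0.1000 + 8500·10.20) / (Q + 8500) = 0.55
→ Q = 8500·(10.20 − 0.55)/(0.55 − 0.1000) = 182300 L/s.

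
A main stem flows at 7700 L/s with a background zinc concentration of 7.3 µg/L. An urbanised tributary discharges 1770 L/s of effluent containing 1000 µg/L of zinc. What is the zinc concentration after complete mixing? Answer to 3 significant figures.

193 µg/L

Conservation of mass: C = (7700·7.300 + 1770·1000) / 9470 = 1826000/9470 = 192.8 µg/L.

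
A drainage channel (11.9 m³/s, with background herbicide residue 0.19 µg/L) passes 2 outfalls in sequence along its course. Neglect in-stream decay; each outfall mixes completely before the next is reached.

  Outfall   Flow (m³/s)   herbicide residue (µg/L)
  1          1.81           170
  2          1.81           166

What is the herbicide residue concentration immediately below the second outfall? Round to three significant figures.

39.3 µg/L

After outfall 1: Q = 11.90 + 1.810 = 13.71 m³/s; C = (11.90·0.1900 + 1.810·170.0)/13.71 = 22.61 µg/L.
After outfall 2: Q = 13.71 + 1.810 = 15.52 m³/s; C = (13.71·22.61 + 1.810·166.0)/15.52 = 39.33 µg/L.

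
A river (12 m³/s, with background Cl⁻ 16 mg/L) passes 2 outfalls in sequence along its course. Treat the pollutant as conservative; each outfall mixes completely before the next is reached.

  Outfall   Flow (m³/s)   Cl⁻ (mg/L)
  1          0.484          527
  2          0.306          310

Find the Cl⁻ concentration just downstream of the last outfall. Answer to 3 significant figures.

42.4 mg/L

After outfall 1: Q = 12.00 + 0.4840 = 12.48 m³/s; C = (12.00·16.00 + 0.4840·527.0)/12.48 = 35.81 mg/L.
After outfall 2: Q = 12.48 + 0.3060 = 12.79 m³/s; C = (12.48·35.81 + 0.3060·310.0)/12.79 = 42.37 mg/L.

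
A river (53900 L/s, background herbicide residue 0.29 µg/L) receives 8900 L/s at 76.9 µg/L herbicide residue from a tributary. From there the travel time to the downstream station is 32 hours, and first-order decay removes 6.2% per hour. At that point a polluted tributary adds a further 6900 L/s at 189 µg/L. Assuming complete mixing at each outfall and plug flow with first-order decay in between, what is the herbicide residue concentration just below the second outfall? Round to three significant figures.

20.0 µg/L

Flow-weighted average: C = (53900·0.2900 + 8900·76.90) / 62800 = 700000/62800 = 11.15 µg/L; combined flow 62800 L/s.
6.2%/h lost → k = −ln(1 − 0.062) = 0.06401 h⁻¹.
First-order decay: C = 11.15·exp(−k·t) = 11.15·0.1290 = 1.438 µg/L.
At the second outfall, C = (62800·1.438 + 6900·189.0) / (62800 + 6900) = 20.01 µg/L.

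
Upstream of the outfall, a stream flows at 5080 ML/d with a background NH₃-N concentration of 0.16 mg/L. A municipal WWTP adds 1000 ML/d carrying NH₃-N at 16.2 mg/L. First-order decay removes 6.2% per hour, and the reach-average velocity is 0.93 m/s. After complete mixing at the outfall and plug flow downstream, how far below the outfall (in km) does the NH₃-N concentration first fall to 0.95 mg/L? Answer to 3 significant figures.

Flow-weighted average: C = (5080·0.1600 + 1000·16.20) / 6080 = 17010/6080 = 2.798 mg/L.
6.2%/h lost → k = −ln(1 − 0.062) = 0.06401 h⁻¹.
Set 2.798·exp(−k·t) = 0.95 → t = ln(2.798/0.95)/k = 60760 s = 16.88 h.
Distance = v·t = 0.93·60760 = 56510 m = 56.51 km.

56.5 km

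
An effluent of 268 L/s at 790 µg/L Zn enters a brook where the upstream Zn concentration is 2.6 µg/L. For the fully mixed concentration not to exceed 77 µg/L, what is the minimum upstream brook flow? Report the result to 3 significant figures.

Set C_mix = 77: (Q·2.600 + 268.0·790.0) / (Q + 268.0) = 77
→ Q = 268.0·(790.0 − 77)/(77 − 2.600) = 2568 L/s.

2570 L/s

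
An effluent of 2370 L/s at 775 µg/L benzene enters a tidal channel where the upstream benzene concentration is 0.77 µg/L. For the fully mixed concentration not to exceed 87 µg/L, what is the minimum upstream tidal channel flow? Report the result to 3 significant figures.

18900 L/s

Set C_mix = 87: (Q·0.7700 + 2370·775.0) / (Q + 2370) = 87
→ Q = 2370·(775.0 − 87)/(87 − 0.7700) = 18910 L/s.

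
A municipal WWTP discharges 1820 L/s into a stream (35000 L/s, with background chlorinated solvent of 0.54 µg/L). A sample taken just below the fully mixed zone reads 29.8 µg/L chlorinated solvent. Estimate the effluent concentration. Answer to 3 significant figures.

592 µg/L

Mass balance: 35000·0.5400 + 1820·Cₑ = 36820·29.80
→ Cₑ = (36820·29.80 − 35000·0.5400) / 1820 = 592.5 µg/L.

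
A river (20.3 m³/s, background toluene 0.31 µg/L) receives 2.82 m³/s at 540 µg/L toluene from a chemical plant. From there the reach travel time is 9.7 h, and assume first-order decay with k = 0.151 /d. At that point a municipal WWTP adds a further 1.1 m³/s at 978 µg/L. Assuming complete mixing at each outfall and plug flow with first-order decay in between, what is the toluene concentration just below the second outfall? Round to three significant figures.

After mixing, C = (20.30·0.3100 + 2.820·540.0) / 23.12 = 1529/23.12 = 66.14 µg/L; combined flow 23.12 m³/s.
First-order decay: C = 66.14·exp(−k·t) = 66.14·0.9408 = 62.22 µg/L.
Second outfall: C = (23.12·62.22 + 1.100·978.0)/24.22 = 103.8 µg/L.

104 µg/L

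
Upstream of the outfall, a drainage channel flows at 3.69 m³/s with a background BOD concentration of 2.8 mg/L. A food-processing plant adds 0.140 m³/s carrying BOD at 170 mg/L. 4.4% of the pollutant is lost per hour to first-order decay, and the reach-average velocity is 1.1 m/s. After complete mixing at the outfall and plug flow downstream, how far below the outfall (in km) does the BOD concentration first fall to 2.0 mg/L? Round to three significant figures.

131 km

After mixing, C = (3.690·2.800 + 0.1400·170.0) / 3.830 = 34.13/3.830 = 8.912 mg/L.
4.4%/h lost → k = −ln(1 − 0.044) = 0.04500 h⁻¹.
Set 8.912·exp(−k·t) = 2.0 → t = ln(8.912/2.0)/k = 119500 s = 33.21 h.
Distance = v·t = 1.1·119500 = 131500 m = 131.5 km.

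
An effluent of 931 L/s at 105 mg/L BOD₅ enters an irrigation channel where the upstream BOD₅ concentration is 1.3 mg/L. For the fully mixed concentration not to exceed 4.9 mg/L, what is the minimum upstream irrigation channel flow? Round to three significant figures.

25900 L/s

Set C_mix = 4.9: (Q·1.300 + 931.0·105.0) / (Q + 931.0) = 4.9
→ Q = 931.0·(105.0 − 4.9)/(4.9 − 1.300) = 25890 L/s.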